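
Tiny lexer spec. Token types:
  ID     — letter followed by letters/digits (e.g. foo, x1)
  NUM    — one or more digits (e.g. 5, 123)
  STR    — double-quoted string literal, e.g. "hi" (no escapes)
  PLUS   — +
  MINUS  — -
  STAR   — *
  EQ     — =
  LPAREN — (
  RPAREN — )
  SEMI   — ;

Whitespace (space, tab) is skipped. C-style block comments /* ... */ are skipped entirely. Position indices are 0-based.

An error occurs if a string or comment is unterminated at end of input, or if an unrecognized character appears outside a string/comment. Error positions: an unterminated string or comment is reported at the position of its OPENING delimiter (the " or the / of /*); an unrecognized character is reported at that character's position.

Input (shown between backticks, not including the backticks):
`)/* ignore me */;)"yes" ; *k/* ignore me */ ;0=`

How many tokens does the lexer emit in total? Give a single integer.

Answer: 10

Derivation:
pos=0: emit RPAREN ')'
pos=1: enter COMMENT mode (saw '/*')
exit COMMENT mode (now at pos=16)
pos=16: emit SEMI ';'
pos=17: emit RPAREN ')'
pos=18: enter STRING mode
pos=18: emit STR "yes" (now at pos=23)
pos=24: emit SEMI ';'
pos=26: emit STAR '*'
pos=27: emit ID 'k' (now at pos=28)
pos=28: enter COMMENT mode (saw '/*')
exit COMMENT mode (now at pos=43)
pos=44: emit SEMI ';'
pos=45: emit NUM '0' (now at pos=46)
pos=46: emit EQ '='
DONE. 10 tokens: [RPAREN, SEMI, RPAREN, STR, SEMI, STAR, ID, SEMI, NUM, EQ]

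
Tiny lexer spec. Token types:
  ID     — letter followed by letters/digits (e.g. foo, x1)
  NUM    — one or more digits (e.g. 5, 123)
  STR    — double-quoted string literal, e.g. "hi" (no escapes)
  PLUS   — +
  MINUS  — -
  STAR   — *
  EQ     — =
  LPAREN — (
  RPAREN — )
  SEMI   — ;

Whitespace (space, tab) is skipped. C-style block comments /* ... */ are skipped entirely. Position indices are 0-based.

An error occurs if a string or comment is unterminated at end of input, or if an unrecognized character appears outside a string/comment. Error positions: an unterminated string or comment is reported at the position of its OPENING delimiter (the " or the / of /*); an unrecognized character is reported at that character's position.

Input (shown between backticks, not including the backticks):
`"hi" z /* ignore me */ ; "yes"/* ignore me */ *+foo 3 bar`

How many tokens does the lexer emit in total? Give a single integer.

pos=0: enter STRING mode
pos=0: emit STR "hi" (now at pos=4)
pos=5: emit ID 'z' (now at pos=6)
pos=7: enter COMMENT mode (saw '/*')
exit COMMENT mode (now at pos=22)
pos=23: emit SEMI ';'
pos=25: enter STRING mode
pos=25: emit STR "yes" (now at pos=30)
pos=30: enter COMMENT mode (saw '/*')
exit COMMENT mode (now at pos=45)
pos=46: emit STAR '*'
pos=47: emit PLUS '+'
pos=48: emit ID 'foo' (now at pos=51)
pos=52: emit NUM '3' (now at pos=53)
pos=54: emit ID 'bar' (now at pos=57)
DONE. 9 tokens: [STR, ID, SEMI, STR, STAR, PLUS, ID, NUM, ID]

Answer: 9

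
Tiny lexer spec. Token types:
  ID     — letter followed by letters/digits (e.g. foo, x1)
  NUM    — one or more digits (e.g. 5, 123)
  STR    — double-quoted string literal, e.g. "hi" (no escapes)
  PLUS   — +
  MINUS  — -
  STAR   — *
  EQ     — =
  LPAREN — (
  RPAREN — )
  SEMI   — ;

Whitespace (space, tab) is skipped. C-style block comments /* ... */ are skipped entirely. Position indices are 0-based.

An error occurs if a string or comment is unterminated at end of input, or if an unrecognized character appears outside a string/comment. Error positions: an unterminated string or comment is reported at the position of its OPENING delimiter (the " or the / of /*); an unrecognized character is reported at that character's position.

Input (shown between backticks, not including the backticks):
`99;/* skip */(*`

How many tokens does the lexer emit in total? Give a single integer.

Answer: 4

Derivation:
pos=0: emit NUM '99' (now at pos=2)
pos=2: emit SEMI ';'
pos=3: enter COMMENT mode (saw '/*')
exit COMMENT mode (now at pos=13)
pos=13: emit LPAREN '('
pos=14: emit STAR '*'
DONE. 4 tokens: [NUM, SEMI, LPAREN, STAR]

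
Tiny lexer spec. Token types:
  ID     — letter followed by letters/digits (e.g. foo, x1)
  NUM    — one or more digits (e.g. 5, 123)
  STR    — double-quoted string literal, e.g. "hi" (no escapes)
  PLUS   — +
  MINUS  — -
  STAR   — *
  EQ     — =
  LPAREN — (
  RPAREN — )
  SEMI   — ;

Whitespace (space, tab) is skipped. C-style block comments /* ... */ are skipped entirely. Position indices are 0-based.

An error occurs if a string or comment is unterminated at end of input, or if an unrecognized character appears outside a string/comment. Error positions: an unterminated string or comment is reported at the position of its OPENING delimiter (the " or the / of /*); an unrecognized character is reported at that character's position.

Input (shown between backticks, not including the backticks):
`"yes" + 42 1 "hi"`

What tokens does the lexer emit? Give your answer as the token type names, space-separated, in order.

pos=0: enter STRING mode
pos=0: emit STR "yes" (now at pos=5)
pos=6: emit PLUS '+'
pos=8: emit NUM '42' (now at pos=10)
pos=11: emit NUM '1' (now at pos=12)
pos=13: enter STRING mode
pos=13: emit STR "hi" (now at pos=17)
DONE. 5 tokens: [STR, PLUS, NUM, NUM, STR]

Answer: STR PLUS NUM NUM STR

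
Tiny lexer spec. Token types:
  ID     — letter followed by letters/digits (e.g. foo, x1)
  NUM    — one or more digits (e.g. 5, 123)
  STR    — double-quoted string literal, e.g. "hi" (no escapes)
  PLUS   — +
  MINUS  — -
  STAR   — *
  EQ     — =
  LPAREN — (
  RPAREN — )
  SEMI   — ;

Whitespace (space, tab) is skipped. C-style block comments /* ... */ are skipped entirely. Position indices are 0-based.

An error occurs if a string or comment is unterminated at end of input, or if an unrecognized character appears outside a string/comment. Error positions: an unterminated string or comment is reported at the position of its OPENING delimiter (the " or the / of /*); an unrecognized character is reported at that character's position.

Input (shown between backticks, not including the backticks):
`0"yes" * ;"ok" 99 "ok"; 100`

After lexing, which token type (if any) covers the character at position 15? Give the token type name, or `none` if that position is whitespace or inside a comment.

pos=0: emit NUM '0' (now at pos=1)
pos=1: enter STRING mode
pos=1: emit STR "yes" (now at pos=6)
pos=7: emit STAR '*'
pos=9: emit SEMI ';'
pos=10: enter STRING mode
pos=10: emit STR "ok" (now at pos=14)
pos=15: emit NUM '99' (now at pos=17)
pos=18: enter STRING mode
pos=18: emit STR "ok" (now at pos=22)
pos=22: emit SEMI ';'
pos=24: emit NUM '100' (now at pos=27)
DONE. 9 tokens: [NUM, STR, STAR, SEMI, STR, NUM, STR, SEMI, NUM]
Position 15: char is '9' -> NUM

Answer: NUM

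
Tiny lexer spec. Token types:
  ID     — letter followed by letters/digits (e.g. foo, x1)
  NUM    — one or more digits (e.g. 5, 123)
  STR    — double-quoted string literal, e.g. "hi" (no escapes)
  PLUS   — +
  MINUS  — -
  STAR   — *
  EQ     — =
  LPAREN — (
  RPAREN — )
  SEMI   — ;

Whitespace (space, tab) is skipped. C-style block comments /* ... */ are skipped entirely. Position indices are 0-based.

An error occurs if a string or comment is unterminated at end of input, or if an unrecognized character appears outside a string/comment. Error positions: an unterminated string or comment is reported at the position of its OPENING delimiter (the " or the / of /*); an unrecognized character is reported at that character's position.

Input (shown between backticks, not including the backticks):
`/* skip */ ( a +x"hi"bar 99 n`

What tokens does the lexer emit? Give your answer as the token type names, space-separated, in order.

Answer: LPAREN ID PLUS ID STR ID NUM ID

Derivation:
pos=0: enter COMMENT mode (saw '/*')
exit COMMENT mode (now at pos=10)
pos=11: emit LPAREN '('
pos=13: emit ID 'a' (now at pos=14)
pos=15: emit PLUS '+'
pos=16: emit ID 'x' (now at pos=17)
pos=17: enter STRING mode
pos=17: emit STR "hi" (now at pos=21)
pos=21: emit ID 'bar' (now at pos=24)
pos=25: emit NUM '99' (now at pos=27)
pos=28: emit ID 'n' (now at pos=29)
DONE. 8 tokens: [LPAREN, ID, PLUS, ID, STR, ID, NUM, ID]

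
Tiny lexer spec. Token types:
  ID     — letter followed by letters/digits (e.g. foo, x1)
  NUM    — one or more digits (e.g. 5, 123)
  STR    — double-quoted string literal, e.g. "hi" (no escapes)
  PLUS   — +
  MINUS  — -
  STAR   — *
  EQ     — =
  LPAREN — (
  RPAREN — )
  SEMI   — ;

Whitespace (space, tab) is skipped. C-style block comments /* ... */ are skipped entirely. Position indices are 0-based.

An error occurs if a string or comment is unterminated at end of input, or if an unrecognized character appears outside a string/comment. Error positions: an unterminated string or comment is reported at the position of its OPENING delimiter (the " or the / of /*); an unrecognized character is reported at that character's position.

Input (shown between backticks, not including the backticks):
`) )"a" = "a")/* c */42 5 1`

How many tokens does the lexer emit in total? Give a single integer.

Answer: 9

Derivation:
pos=0: emit RPAREN ')'
pos=2: emit RPAREN ')'
pos=3: enter STRING mode
pos=3: emit STR "a" (now at pos=6)
pos=7: emit EQ '='
pos=9: enter STRING mode
pos=9: emit STR "a" (now at pos=12)
pos=12: emit RPAREN ')'
pos=13: enter COMMENT mode (saw '/*')
exit COMMENT mode (now at pos=20)
pos=20: emit NUM '42' (now at pos=22)
pos=23: emit NUM '5' (now at pos=24)
pos=25: emit NUM '1' (now at pos=26)
DONE. 9 tokens: [RPAREN, RPAREN, STR, EQ, STR, RPAREN, NUM, NUM, NUM]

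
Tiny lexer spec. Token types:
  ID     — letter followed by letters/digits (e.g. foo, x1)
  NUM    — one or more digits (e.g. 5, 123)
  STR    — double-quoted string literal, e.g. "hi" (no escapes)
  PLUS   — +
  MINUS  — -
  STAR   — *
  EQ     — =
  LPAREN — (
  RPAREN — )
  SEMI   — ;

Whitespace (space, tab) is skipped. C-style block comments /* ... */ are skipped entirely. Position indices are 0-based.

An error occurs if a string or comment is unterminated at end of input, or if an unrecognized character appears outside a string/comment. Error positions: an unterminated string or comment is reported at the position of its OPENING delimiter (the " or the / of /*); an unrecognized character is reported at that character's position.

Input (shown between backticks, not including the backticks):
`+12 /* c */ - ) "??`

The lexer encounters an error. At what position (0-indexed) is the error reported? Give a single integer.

Answer: 16

Derivation:
pos=0: emit PLUS '+'
pos=1: emit NUM '12' (now at pos=3)
pos=4: enter COMMENT mode (saw '/*')
exit COMMENT mode (now at pos=11)
pos=12: emit MINUS '-'
pos=14: emit RPAREN ')'
pos=16: enter STRING mode
pos=16: ERROR — unterminated string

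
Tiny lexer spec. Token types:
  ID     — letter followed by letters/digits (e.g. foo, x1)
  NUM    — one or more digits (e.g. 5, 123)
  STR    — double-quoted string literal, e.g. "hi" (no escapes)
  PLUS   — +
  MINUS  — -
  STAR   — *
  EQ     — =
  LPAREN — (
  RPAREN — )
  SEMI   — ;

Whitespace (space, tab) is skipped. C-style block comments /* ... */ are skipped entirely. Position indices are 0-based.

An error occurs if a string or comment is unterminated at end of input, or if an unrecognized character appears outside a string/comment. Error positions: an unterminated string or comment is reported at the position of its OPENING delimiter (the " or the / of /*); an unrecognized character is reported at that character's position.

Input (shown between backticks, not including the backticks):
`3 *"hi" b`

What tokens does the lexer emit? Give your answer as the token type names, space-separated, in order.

pos=0: emit NUM '3' (now at pos=1)
pos=2: emit STAR '*'
pos=3: enter STRING mode
pos=3: emit STR "hi" (now at pos=7)
pos=8: emit ID 'b' (now at pos=9)
DONE. 4 tokens: [NUM, STAR, STR, ID]

Answer: NUM STAR STR ID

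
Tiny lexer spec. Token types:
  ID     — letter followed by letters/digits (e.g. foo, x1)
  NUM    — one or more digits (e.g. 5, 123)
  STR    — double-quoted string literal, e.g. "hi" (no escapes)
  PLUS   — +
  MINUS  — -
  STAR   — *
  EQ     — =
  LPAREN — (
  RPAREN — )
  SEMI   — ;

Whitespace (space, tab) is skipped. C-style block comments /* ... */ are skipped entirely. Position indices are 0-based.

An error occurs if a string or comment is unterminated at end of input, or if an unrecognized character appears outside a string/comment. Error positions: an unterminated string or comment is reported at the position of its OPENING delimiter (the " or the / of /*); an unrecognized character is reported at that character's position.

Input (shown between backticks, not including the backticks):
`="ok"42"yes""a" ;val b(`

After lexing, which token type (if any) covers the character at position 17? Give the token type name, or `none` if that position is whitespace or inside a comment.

Answer: ID

Derivation:
pos=0: emit EQ '='
pos=1: enter STRING mode
pos=1: emit STR "ok" (now at pos=5)
pos=5: emit NUM '42' (now at pos=7)
pos=7: enter STRING mode
pos=7: emit STR "yes" (now at pos=12)
pos=12: enter STRING mode
pos=12: emit STR "a" (now at pos=15)
pos=16: emit SEMI ';'
pos=17: emit ID 'val' (now at pos=20)
pos=21: emit ID 'b' (now at pos=22)
pos=22: emit LPAREN '('
DONE. 9 tokens: [EQ, STR, NUM, STR, STR, SEMI, ID, ID, LPAREN]
Position 17: char is 'v' -> ID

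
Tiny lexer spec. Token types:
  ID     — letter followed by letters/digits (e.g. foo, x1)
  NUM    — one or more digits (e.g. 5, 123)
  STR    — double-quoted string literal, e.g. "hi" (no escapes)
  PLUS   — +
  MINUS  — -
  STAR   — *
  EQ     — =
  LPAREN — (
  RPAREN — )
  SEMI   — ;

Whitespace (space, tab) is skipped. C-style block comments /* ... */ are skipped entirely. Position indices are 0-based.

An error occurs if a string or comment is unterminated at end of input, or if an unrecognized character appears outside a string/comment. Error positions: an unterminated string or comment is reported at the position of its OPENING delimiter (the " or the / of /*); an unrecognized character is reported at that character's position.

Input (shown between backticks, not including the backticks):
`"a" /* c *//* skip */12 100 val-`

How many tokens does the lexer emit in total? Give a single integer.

pos=0: enter STRING mode
pos=0: emit STR "a" (now at pos=3)
pos=4: enter COMMENT mode (saw '/*')
exit COMMENT mode (now at pos=11)
pos=11: enter COMMENT mode (saw '/*')
exit COMMENT mode (now at pos=21)
pos=21: emit NUM '12' (now at pos=23)
pos=24: emit NUM '100' (now at pos=27)
pos=28: emit ID 'val' (now at pos=31)
pos=31: emit MINUS '-'
DONE. 5 tokens: [STR, NUM, NUM, ID, MINUS]

Answer: 5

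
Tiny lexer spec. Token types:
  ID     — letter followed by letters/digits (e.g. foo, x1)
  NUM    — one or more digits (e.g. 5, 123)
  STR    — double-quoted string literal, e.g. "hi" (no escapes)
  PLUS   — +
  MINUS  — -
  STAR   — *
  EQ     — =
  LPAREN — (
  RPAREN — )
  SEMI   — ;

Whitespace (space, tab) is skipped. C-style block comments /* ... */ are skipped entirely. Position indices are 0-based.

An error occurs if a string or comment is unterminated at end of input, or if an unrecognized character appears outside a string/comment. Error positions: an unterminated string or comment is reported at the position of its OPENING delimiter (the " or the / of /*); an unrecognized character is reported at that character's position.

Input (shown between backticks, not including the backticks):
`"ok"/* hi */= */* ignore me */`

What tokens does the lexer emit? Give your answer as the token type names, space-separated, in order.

pos=0: enter STRING mode
pos=0: emit STR "ok" (now at pos=4)
pos=4: enter COMMENT mode (saw '/*')
exit COMMENT mode (now at pos=12)
pos=12: emit EQ '='
pos=14: emit STAR '*'
pos=15: enter COMMENT mode (saw '/*')
exit COMMENT mode (now at pos=30)
DONE. 3 tokens: [STR, EQ, STAR]

Answer: STR EQ STAR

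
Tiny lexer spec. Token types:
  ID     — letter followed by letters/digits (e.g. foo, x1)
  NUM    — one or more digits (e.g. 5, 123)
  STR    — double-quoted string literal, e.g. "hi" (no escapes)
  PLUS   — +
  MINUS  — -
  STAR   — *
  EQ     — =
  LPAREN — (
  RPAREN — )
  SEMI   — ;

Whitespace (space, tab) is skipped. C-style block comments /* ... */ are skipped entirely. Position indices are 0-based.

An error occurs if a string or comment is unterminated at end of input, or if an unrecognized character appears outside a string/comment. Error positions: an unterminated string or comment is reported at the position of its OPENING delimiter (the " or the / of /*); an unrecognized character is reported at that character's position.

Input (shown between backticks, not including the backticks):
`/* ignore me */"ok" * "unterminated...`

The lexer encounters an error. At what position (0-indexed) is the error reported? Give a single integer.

Answer: 22

Derivation:
pos=0: enter COMMENT mode (saw '/*')
exit COMMENT mode (now at pos=15)
pos=15: enter STRING mode
pos=15: emit STR "ok" (now at pos=19)
pos=20: emit STAR '*'
pos=22: enter STRING mode
pos=22: ERROR — unterminated string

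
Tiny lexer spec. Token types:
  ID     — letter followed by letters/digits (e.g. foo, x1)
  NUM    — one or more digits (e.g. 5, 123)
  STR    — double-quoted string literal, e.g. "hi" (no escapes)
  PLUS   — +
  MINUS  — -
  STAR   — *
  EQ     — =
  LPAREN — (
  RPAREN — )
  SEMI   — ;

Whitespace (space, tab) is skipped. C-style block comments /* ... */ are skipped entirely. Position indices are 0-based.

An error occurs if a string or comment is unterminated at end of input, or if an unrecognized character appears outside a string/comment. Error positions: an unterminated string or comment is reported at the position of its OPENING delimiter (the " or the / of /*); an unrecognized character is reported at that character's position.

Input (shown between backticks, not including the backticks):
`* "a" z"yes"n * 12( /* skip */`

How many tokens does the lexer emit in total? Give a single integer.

pos=0: emit STAR '*'
pos=2: enter STRING mode
pos=2: emit STR "a" (now at pos=5)
pos=6: emit ID 'z' (now at pos=7)
pos=7: enter STRING mode
pos=7: emit STR "yes" (now at pos=12)
pos=12: emit ID 'n' (now at pos=13)
pos=14: emit STAR '*'
pos=16: emit NUM '12' (now at pos=18)
pos=18: emit LPAREN '('
pos=20: enter COMMENT mode (saw '/*')
exit COMMENT mode (now at pos=30)
DONE. 8 tokens: [STAR, STR, ID, STR, ID, STAR, NUM, LPAREN]

Answer: 8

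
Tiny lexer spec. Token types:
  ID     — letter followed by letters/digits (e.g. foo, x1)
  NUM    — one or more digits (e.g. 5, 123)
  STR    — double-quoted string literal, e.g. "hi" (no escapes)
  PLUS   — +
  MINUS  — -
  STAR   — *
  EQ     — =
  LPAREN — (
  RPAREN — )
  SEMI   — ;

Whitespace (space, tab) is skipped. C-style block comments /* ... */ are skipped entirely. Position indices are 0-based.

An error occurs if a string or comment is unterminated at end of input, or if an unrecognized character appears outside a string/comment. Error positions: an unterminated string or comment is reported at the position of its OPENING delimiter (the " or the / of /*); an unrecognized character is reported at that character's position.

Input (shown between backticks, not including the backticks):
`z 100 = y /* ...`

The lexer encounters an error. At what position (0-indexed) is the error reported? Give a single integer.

pos=0: emit ID 'z' (now at pos=1)
pos=2: emit NUM '100' (now at pos=5)
pos=6: emit EQ '='
pos=8: emit ID 'y' (now at pos=9)
pos=10: enter COMMENT mode (saw '/*')
pos=10: ERROR — unterminated comment (reached EOF)

Answer: 10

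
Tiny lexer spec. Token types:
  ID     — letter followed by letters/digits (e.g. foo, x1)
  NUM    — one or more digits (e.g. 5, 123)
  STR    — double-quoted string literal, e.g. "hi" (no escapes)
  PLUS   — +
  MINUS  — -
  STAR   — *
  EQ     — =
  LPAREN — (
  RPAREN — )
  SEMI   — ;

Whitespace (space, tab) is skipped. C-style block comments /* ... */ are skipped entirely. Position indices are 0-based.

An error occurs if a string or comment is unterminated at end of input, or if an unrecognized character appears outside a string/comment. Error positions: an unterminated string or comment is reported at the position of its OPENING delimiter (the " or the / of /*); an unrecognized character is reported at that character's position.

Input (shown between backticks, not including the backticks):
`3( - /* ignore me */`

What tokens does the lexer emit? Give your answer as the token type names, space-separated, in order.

Answer: NUM LPAREN MINUS

Derivation:
pos=0: emit NUM '3' (now at pos=1)
pos=1: emit LPAREN '('
pos=3: emit MINUS '-'
pos=5: enter COMMENT mode (saw '/*')
exit COMMENT mode (now at pos=20)
DONE. 3 tokens: [NUM, LPAREN, MINUS]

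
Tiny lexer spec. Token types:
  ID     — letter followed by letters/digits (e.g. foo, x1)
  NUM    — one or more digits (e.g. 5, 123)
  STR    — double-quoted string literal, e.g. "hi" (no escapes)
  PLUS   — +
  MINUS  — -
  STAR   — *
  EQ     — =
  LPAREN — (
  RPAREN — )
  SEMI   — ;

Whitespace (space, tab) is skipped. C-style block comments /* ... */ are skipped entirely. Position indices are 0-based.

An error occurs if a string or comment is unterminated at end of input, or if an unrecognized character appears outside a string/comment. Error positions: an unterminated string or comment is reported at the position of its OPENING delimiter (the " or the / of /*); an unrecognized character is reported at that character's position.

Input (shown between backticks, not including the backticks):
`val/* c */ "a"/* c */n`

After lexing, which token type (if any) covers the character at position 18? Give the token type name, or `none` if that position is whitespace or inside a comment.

Answer: none

Derivation:
pos=0: emit ID 'val' (now at pos=3)
pos=3: enter COMMENT mode (saw '/*')
exit COMMENT mode (now at pos=10)
pos=11: enter STRING mode
pos=11: emit STR "a" (now at pos=14)
pos=14: enter COMMENT mode (saw '/*')
exit COMMENT mode (now at pos=21)
pos=21: emit ID 'n' (now at pos=22)
DONE. 3 tokens: [ID, STR, ID]
Position 18: char is ' ' -> none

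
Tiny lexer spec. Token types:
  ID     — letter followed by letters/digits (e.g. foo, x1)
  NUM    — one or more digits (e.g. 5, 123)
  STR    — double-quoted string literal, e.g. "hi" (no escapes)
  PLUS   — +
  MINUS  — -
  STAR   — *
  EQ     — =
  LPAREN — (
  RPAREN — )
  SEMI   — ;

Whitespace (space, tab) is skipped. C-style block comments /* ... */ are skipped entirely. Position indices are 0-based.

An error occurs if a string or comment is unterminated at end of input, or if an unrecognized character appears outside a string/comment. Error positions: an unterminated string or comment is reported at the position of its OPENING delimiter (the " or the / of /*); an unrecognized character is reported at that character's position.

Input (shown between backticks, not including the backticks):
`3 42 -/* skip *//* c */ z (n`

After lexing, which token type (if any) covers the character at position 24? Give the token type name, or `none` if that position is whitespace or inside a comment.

Answer: ID

Derivation:
pos=0: emit NUM '3' (now at pos=1)
pos=2: emit NUM '42' (now at pos=4)
pos=5: emit MINUS '-'
pos=6: enter COMMENT mode (saw '/*')
exit COMMENT mode (now at pos=16)
pos=16: enter COMMENT mode (saw '/*')
exit COMMENT mode (now at pos=23)
pos=24: emit ID 'z' (now at pos=25)
pos=26: emit LPAREN '('
pos=27: emit ID 'n' (now at pos=28)
DONE. 6 tokens: [NUM, NUM, MINUS, ID, LPAREN, ID]
Position 24: char is 'z' -> ID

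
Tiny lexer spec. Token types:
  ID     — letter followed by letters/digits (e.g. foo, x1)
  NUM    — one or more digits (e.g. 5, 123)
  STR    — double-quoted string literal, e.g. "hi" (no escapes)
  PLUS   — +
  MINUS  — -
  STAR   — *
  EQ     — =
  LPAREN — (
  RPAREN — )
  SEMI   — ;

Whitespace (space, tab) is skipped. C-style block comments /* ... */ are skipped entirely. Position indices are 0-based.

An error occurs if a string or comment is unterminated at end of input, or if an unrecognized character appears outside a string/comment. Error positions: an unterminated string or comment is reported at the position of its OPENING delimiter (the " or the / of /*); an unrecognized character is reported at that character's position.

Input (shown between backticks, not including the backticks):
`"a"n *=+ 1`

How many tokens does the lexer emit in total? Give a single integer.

pos=0: enter STRING mode
pos=0: emit STR "a" (now at pos=3)
pos=3: emit ID 'n' (now at pos=4)
pos=5: emit STAR '*'
pos=6: emit EQ '='
pos=7: emit PLUS '+'
pos=9: emit NUM '1' (now at pos=10)
DONE. 6 tokens: [STR, ID, STAR, EQ, PLUS, NUM]

Answer: 6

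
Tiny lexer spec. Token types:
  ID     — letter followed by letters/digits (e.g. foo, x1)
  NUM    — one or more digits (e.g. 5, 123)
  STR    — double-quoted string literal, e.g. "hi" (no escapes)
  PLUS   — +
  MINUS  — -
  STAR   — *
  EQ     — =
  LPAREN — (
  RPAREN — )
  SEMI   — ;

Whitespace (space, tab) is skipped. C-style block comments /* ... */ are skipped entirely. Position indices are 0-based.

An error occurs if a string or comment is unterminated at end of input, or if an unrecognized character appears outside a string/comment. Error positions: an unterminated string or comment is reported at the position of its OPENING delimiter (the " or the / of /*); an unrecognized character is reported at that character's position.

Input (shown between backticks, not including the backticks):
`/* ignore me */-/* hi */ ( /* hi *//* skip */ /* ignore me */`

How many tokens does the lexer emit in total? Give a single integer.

pos=0: enter COMMENT mode (saw '/*')
exit COMMENT mode (now at pos=15)
pos=15: emit MINUS '-'
pos=16: enter COMMENT mode (saw '/*')
exit COMMENT mode (now at pos=24)
pos=25: emit LPAREN '('
pos=27: enter COMMENT mode (saw '/*')
exit COMMENT mode (now at pos=35)
pos=35: enter COMMENT mode (saw '/*')
exit COMMENT mode (now at pos=45)
pos=46: enter COMMENT mode (saw '/*')
exit COMMENT mode (now at pos=61)
DONE. 2 tokens: [MINUS, LPAREN]

Answer: 2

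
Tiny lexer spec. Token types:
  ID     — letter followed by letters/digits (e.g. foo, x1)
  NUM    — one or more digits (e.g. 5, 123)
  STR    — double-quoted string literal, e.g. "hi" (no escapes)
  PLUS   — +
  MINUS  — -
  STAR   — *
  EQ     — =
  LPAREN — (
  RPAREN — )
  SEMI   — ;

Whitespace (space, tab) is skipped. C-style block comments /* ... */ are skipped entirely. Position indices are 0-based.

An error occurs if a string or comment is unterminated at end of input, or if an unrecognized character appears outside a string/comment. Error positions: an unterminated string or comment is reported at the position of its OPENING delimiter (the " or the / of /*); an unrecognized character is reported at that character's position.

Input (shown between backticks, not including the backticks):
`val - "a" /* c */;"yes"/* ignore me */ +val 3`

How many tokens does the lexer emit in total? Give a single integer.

pos=0: emit ID 'val' (now at pos=3)
pos=4: emit MINUS '-'
pos=6: enter STRING mode
pos=6: emit STR "a" (now at pos=9)
pos=10: enter COMMENT mode (saw '/*')
exit COMMENT mode (now at pos=17)
pos=17: emit SEMI ';'
pos=18: enter STRING mode
pos=18: emit STR "yes" (now at pos=23)
pos=23: enter COMMENT mode (saw '/*')
exit COMMENT mode (now at pos=38)
pos=39: emit PLUS '+'
pos=40: emit ID 'val' (now at pos=43)
pos=44: emit NUM '3' (now at pos=45)
DONE. 8 tokens: [ID, MINUS, STR, SEMI, STR, PLUS, ID, NUM]

Answer: 8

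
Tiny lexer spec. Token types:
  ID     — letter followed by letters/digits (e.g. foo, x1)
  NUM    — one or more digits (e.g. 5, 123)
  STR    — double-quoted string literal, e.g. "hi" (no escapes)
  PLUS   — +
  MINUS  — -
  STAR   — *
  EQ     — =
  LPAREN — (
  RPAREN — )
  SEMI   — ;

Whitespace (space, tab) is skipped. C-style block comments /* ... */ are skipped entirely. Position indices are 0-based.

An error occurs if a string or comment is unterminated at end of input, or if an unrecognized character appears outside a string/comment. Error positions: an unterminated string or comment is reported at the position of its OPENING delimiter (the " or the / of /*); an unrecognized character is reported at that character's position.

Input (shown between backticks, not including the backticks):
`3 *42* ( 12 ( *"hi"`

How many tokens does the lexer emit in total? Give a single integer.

pos=0: emit NUM '3' (now at pos=1)
pos=2: emit STAR '*'
pos=3: emit NUM '42' (now at pos=5)
pos=5: emit STAR '*'
pos=7: emit LPAREN '('
pos=9: emit NUM '12' (now at pos=11)
pos=12: emit LPAREN '('
pos=14: emit STAR '*'
pos=15: enter STRING mode
pos=15: emit STR "hi" (now at pos=19)
DONE. 9 tokens: [NUM, STAR, NUM, STAR, LPAREN, NUM, LPAREN, STAR, STR]

Answer: 9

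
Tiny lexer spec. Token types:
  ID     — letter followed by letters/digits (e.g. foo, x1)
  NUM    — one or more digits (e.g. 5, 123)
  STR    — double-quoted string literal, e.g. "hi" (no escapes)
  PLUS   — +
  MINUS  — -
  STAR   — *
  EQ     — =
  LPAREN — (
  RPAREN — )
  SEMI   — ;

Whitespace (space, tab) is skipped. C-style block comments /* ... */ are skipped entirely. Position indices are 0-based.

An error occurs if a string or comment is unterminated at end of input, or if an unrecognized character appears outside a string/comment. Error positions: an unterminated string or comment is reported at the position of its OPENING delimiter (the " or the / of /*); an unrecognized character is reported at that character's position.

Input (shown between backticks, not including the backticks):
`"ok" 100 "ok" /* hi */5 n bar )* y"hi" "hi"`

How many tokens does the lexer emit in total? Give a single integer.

pos=0: enter STRING mode
pos=0: emit STR "ok" (now at pos=4)
pos=5: emit NUM '100' (now at pos=8)
pos=9: enter STRING mode
pos=9: emit STR "ok" (now at pos=13)
pos=14: enter COMMENT mode (saw '/*')
exit COMMENT mode (now at pos=22)
pos=22: emit NUM '5' (now at pos=23)
pos=24: emit ID 'n' (now at pos=25)
pos=26: emit ID 'bar' (now at pos=29)
pos=30: emit RPAREN ')'
pos=31: emit STAR '*'
pos=33: emit ID 'y' (now at pos=34)
pos=34: enter STRING mode
pos=34: emit STR "hi" (now at pos=38)
pos=39: enter STRING mode
pos=39: emit STR "hi" (now at pos=43)
DONE. 11 tokens: [STR, NUM, STR, NUM, ID, ID, RPAREN, STAR, ID, STR, STR]

Answer: 11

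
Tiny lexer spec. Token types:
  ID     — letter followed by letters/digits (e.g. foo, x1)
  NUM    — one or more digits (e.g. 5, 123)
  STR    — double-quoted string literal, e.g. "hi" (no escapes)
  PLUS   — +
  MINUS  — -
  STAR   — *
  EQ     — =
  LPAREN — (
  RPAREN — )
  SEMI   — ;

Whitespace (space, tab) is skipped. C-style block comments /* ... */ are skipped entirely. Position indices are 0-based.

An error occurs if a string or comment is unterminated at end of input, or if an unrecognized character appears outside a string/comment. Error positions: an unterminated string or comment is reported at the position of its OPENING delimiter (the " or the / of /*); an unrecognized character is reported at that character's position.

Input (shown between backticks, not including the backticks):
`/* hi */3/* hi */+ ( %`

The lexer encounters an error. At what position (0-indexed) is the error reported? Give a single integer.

pos=0: enter COMMENT mode (saw '/*')
exit COMMENT mode (now at pos=8)
pos=8: emit NUM '3' (now at pos=9)
pos=9: enter COMMENT mode (saw '/*')
exit COMMENT mode (now at pos=17)
pos=17: emit PLUS '+'
pos=19: emit LPAREN '('
pos=21: ERROR — unrecognized char '%'

Answer: 21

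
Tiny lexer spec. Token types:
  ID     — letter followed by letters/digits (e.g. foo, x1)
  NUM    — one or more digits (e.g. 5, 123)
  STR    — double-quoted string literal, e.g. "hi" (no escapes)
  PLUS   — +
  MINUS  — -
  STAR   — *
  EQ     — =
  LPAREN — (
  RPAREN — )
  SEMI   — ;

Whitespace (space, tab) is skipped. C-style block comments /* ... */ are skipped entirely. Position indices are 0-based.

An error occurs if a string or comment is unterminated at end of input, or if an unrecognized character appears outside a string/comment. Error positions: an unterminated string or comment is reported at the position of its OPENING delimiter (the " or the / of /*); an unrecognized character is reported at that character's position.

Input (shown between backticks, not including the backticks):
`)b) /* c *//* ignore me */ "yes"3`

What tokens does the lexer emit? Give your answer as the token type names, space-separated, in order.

Answer: RPAREN ID RPAREN STR NUM

Derivation:
pos=0: emit RPAREN ')'
pos=1: emit ID 'b' (now at pos=2)
pos=2: emit RPAREN ')'
pos=4: enter COMMENT mode (saw '/*')
exit COMMENT mode (now at pos=11)
pos=11: enter COMMENT mode (saw '/*')
exit COMMENT mode (now at pos=26)
pos=27: enter STRING mode
pos=27: emit STR "yes" (now at pos=32)
pos=32: emit NUM '3' (now at pos=33)
DONE. 5 tokens: [RPAREN, ID, RPAREN, STR, NUM]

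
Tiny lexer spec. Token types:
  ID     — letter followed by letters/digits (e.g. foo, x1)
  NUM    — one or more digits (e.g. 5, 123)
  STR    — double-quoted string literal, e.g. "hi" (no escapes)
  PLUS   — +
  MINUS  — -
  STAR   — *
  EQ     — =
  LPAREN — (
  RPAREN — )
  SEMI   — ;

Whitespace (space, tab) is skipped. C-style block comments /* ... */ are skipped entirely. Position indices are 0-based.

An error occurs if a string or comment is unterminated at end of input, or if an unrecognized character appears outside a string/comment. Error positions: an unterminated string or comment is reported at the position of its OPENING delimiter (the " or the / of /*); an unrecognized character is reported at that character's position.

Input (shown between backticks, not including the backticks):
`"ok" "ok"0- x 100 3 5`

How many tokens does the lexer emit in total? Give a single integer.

pos=0: enter STRING mode
pos=0: emit STR "ok" (now at pos=4)
pos=5: enter STRING mode
pos=5: emit STR "ok" (now at pos=9)
pos=9: emit NUM '0' (now at pos=10)
pos=10: emit MINUS '-'
pos=12: emit ID 'x' (now at pos=13)
pos=14: emit NUM '100' (now at pos=17)
pos=18: emit NUM '3' (now at pos=19)
pos=20: emit NUM '5' (now at pos=21)
DONE. 8 tokens: [STR, STR, NUM, MINUS, ID, NUM, NUM, NUM]

Answer: 8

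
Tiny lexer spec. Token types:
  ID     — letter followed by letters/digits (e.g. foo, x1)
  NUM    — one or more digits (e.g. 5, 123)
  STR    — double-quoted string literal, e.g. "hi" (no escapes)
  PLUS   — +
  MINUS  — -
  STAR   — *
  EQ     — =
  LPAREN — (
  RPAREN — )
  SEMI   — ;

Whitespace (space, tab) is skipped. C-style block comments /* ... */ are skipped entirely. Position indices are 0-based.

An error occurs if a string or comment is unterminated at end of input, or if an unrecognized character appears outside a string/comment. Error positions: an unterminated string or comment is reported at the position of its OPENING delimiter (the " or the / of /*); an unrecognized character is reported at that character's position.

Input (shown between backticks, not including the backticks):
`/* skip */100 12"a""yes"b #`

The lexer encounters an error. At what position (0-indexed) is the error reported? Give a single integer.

pos=0: enter COMMENT mode (saw '/*')
exit COMMENT mode (now at pos=10)
pos=10: emit NUM '100' (now at pos=13)
pos=14: emit NUM '12' (now at pos=16)
pos=16: enter STRING mode
pos=16: emit STR "a" (now at pos=19)
pos=19: enter STRING mode
pos=19: emit STR "yes" (now at pos=24)
pos=24: emit ID 'b' (now at pos=25)
pos=26: ERROR — unrecognized char '#'

Answer: 26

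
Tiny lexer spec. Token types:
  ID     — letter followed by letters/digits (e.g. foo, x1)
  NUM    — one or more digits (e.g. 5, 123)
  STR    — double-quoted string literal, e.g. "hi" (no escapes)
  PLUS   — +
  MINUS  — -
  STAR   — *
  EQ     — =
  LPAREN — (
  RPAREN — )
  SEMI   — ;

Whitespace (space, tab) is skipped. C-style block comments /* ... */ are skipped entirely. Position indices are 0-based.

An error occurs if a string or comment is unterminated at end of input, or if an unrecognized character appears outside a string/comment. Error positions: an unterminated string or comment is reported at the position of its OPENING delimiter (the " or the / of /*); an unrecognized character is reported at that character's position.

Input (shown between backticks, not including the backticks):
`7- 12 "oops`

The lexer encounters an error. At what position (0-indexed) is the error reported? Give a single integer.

Answer: 6

Derivation:
pos=0: emit NUM '7' (now at pos=1)
pos=1: emit MINUS '-'
pos=3: emit NUM '12' (now at pos=5)
pos=6: enter STRING mode
pos=6: ERROR — unterminated string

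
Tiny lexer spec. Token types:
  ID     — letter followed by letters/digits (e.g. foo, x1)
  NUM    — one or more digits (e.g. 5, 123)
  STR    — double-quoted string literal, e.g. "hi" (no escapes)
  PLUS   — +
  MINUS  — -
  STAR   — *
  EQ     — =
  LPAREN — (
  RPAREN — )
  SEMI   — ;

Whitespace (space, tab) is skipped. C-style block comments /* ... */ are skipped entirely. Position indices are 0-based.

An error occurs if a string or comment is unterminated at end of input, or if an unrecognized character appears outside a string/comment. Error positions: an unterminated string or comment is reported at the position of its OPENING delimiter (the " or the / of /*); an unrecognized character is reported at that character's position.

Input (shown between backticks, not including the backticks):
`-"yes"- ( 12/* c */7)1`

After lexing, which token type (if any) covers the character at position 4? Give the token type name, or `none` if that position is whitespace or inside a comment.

Answer: STR

Derivation:
pos=0: emit MINUS '-'
pos=1: enter STRING mode
pos=1: emit STR "yes" (now at pos=6)
pos=6: emit MINUS '-'
pos=8: emit LPAREN '('
pos=10: emit NUM '12' (now at pos=12)
pos=12: enter COMMENT mode (saw '/*')
exit COMMENT mode (now at pos=19)
pos=19: emit NUM '7' (now at pos=20)
pos=20: emit RPAREN ')'
pos=21: emit NUM '1' (now at pos=22)
DONE. 8 tokens: [MINUS, STR, MINUS, LPAREN, NUM, NUM, RPAREN, NUM]
Position 4: char is 's' -> STR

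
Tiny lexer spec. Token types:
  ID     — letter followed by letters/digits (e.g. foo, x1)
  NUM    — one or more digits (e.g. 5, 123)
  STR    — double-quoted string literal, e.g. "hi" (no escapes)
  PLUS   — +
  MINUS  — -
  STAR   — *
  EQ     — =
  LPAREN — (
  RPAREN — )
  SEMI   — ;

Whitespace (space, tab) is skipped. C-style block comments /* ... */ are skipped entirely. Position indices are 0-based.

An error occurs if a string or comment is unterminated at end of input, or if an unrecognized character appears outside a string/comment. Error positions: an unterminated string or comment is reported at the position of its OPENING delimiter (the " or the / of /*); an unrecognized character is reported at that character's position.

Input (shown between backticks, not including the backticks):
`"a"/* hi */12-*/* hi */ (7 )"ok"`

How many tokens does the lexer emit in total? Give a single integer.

Answer: 8

Derivation:
pos=0: enter STRING mode
pos=0: emit STR "a" (now at pos=3)
pos=3: enter COMMENT mode (saw '/*')
exit COMMENT mode (now at pos=11)
pos=11: emit NUM '12' (now at pos=13)
pos=13: emit MINUS '-'
pos=14: emit STAR '*'
pos=15: enter COMMENT mode (saw '/*')
exit COMMENT mode (now at pos=23)
pos=24: emit LPAREN '('
pos=25: emit NUM '7' (now at pos=26)
pos=27: emit RPAREN ')'
pos=28: enter STRING mode
pos=28: emit STR "ok" (now at pos=32)
DONE. 8 tokens: [STR, NUM, MINUS, STAR, LPAREN, NUM, RPAREN, STR]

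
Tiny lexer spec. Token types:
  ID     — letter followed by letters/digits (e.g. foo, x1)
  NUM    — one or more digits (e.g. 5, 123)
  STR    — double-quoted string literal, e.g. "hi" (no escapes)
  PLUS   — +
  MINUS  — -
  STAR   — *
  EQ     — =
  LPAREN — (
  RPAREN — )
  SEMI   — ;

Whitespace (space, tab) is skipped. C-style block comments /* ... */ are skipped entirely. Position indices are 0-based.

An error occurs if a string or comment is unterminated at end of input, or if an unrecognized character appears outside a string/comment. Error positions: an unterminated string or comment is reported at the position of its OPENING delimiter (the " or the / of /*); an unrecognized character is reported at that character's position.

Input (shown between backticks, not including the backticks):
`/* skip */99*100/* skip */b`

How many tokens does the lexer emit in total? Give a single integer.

Answer: 4

Derivation:
pos=0: enter COMMENT mode (saw '/*')
exit COMMENT mode (now at pos=10)
pos=10: emit NUM '99' (now at pos=12)
pos=12: emit STAR '*'
pos=13: emit NUM '100' (now at pos=16)
pos=16: enter COMMENT mode (saw '/*')
exit COMMENT mode (now at pos=26)
pos=26: emit ID 'b' (now at pos=27)
DONE. 4 tokens: [NUM, STAR, NUM, ID]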